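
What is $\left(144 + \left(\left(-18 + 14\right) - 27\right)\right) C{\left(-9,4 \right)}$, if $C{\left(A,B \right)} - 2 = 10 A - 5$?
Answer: $-10509$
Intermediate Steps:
$C{\left(A,B \right)} = -3 + 10 A$ ($C{\left(A,B \right)} = 2 + \left(10 A - 5\right) = 2 + \left(-5 + 10 A\right) = -3 + 10 A$)
$\left(144 + \left(\left(-18 + 14\right) - 27\right)\right) C{\left(-9,4 \right)} = \left(144 + \left(\left(-18 + 14\right) - 27\right)\right) \left(-3 + 10 \left(-9\right)\right) = \left(144 - 31\right) \left(-3 - 90\right) = \left(144 - 31\right) \left(-93\right) = 113 \left(-93\right) = -10509$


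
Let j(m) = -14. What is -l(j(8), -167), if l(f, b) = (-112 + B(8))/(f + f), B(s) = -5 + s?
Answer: -109/28 ≈ -3.8929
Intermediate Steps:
l(f, b) = -109/(2*f) (l(f, b) = (-112 + (-5 + 8))/(f + f) = (-112 + 3)/((2*f)) = -109/(2*f))
-l(j(8), -167) = -(-109)/(2*(-14)) = -(-109)*(-1)/(2*14) = -1*109/28 = -109/28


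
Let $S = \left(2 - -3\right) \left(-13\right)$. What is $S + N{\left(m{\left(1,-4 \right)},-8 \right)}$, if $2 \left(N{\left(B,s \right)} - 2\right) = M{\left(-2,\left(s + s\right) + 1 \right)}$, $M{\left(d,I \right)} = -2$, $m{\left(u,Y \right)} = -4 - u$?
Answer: $-64$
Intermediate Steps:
$N{\left(B,s \right)} = 1$ ($N{\left(B,s \right)} = 2 + \frac{1}{2} \left(-2\right) = 2 - 1 = 1$)
$S = -65$ ($S = \left(2 + 3\right) \left(-13\right) = 5 \left(-13\right) = -65$)
$S + N{\left(m{\left(1,-4 \right)},-8 \right)} = -65 + 1 = -64$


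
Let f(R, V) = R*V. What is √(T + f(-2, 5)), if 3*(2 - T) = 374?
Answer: I*√1194/3 ≈ 11.518*I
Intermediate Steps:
T = -368/3 (T = 2 - ⅓*374 = 2 - 374/3 = -368/3 ≈ -122.67)
√(T + f(-2, 5)) = √(-368/3 - 2*5) = √(-368/3 - 10) = √(-398/3) = I*√1194/3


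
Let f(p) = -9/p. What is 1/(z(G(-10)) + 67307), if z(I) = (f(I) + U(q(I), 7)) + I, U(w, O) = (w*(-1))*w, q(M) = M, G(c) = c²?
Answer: 100/5740691 ≈ 1.7420e-5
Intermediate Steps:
U(w, O) = -w² (U(w, O) = (-w)*w = -w²)
z(I) = I - I² - 9/I (z(I) = (-9/I - I²) + I = (-I² - 9/I) + I = I - I² - 9/I)
1/(z(G(-10)) + 67307) = 1/(((-10)² - ((-10)²)² - 9/((-10)²)) + 67307) = 1/((100 - 1*100² - 9/100) + 67307) = 1/((100 - 1*10000 - 9*1/100) + 67307) = 1/((100 - 10000 - 9/100) + 67307) = 1/(-990009/100 + 67307) = 1/(5740691/100) = 100/5740691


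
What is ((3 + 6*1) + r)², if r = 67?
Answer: 5776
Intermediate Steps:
((3 + 6*1) + r)² = ((3 + 6*1) + 67)² = ((3 + 6) + 67)² = (9 + 67)² = 76² = 5776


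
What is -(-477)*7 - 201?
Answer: 3138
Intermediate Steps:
-(-477)*7 - 201 = -53*(-63) - 201 = 3339 - 201 = 3138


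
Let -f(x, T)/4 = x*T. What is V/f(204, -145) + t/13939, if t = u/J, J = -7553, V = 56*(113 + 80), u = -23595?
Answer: 10967997059/119777687610 ≈ 0.091570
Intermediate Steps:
V = 10808 (V = 56*193 = 10808)
f(x, T) = -4*T*x (f(x, T) = -4*x*T = -4*T*x)
t = 1815/581 (t = -23595/(-7553) = -23595*(-1/7553) = 1815/581 ≈ 3.1239)
V/f(204, -145) + t/13939 = 10808/((-4*(-145)*204)) + (1815/581)/13939 = 10808/118320 + (1815/581)*(1/13939) = 10808*(1/118320) + 1815/8098559 = 1351/14790 + 1815/8098559 = 10967997059/119777687610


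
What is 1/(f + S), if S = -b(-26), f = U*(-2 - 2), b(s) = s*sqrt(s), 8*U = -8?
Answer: 1/4398 - 13*I*sqrt(26)/8796 ≈ 0.00022738 - 0.0075361*I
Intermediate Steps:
U = -1 (U = (1/8)*(-8) = -1)
b(s) = s**(3/2)
f = 4 (f = -(-2 - 2) = -1*(-4) = 4)
S = 26*I*sqrt(26) (S = -(-26)**(3/2) = -(-26)*I*sqrt(26) = 26*I*sqrt(26) ≈ 132.57*I)
1/(f + S) = 1/(4 + 26*I*sqrt(26))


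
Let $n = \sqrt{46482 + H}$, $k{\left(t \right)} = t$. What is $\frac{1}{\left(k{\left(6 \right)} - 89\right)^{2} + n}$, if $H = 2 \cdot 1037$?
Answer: $\frac{6889}{47409765} - \frac{2 \sqrt{12139}}{47409765} \approx 0.00014066$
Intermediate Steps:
$H = 2074$
$n = 2 \sqrt{12139}$ ($n = \sqrt{46482 + 2074} = \sqrt{48556} = 2 \sqrt{12139} \approx 220.35$)
$\frac{1}{\left(k{\left(6 \right)} - 89\right)^{2} + n} = \frac{1}{\left(6 - 89\right)^{2} + 2 \sqrt{12139}} = \frac{1}{\left(-83\right)^{2} + 2 \sqrt{12139}} = \frac{1}{6889 + 2 \sqrt{12139}}$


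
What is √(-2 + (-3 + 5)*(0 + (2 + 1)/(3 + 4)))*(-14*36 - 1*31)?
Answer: -1070*I*√14/7 ≈ -571.94*I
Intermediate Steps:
√(-2 + (-3 + 5)*(0 + (2 + 1)/(3 + 4)))*(-14*36 - 1*31) = √(-2 + 2*(0 + 3/7))*(-504 - 31) = √(-2 + 2*(0 + 3*(⅐)))*(-535) = √(-2 + 2*(0 + 3/7))*(-535) = √(-2 + 2*(3/7))*(-535) = √(-2 + 6/7)*(-535) = √(-8/7)*(-535) = (2*I*√14/7)*(-535) = -1070*I*√14/7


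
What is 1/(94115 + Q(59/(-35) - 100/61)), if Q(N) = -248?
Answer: 1/93867 ≈ 1.0653e-5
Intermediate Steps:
1/(94115 + Q(59/(-35) - 100/61)) = 1/(94115 - 248) = 1/93867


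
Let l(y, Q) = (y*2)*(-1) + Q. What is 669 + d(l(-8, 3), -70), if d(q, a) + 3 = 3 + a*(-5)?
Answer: 1019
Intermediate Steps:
l(y, Q) = Q - 2*y (l(y, Q) = (2*y)*(-1) + Q = -2*y + Q = Q - 2*y)
d(q, a) = -5*a (d(q, a) = -3 + (3 + a*(-5)) = -3 + (3 - 5*a) = -5*a)
669 + d(l(-8, 3), -70) = 669 - 5*(-70) = 669 + 350 = 1019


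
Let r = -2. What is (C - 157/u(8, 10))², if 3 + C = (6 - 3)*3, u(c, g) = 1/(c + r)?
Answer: 876096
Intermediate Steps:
u(c, g) = 1/(-2 + c) (u(c, g) = 1/(c - 2) = 1/(-2 + c))
C = 6 (C = -3 + (6 - 3)*3 = -3 + 3*3 = -3 + 9 = 6)
(C - 157/u(8, 10))² = (6 - 157/(1/(-2 + 8)))² = (6 - 157/(1/6))² = (6 - 157/⅙)² = (6 - 157*6)² = (6 - 942)² = (-936)² = 876096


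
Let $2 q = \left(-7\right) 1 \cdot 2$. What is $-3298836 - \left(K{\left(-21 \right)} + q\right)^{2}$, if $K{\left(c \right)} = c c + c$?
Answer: $-3469405$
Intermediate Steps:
$K{\left(c \right)} = c + c^{2}$ ($K{\left(c \right)} = c^{2} + c = c + c^{2}$)
$q = -7$ ($q = \frac{\left(-7\right) 1 \cdot 2}{2} = \frac{\left(-7\right) 2}{2} = \frac{1}{2} \left(-14\right) = -7$)
$-3298836 - \left(K{\left(-21 \right)} + q\right)^{2} = -3298836 - \left(- 21 \left(1 - 21\right) - 7\right)^{2} = -3298836 - \left(\left(-21\right) \left(-20\right) - 7\right)^{2} = -3298836 - \left(420 - 7\right)^{2} = -3298836 - 413^{2} = -3298836 - 170569 = -3469405$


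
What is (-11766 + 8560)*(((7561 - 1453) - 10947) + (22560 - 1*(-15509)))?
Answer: -106535380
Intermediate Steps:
(-11766 + 8560)*(((7561 - 1453) - 10947) + (22560 - 1*(-15509))) = -3206*((6108 - 10947) + (22560 + 15509)) = -3206*(-4839 + 38069) = -3206*33230 = -106535380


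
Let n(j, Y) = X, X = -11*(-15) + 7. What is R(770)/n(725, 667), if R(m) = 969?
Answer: 969/172 ≈ 5.6337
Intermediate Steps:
X = 172 (X = 165 + 7 = 172)
n(j, Y) = 172
R(770)/n(725, 667) = 969/172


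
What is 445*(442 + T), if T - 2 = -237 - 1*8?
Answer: 88555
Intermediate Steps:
T = -243 (T = 2 + (-237 - 1*8) = 2 + (-237 - 8) = 2 - 245 = -243)
445*(442 + T) = 445*(442 - 243) = 445*199 = 88555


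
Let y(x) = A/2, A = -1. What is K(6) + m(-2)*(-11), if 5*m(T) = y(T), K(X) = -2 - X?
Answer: -69/10 ≈ -6.9000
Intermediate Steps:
y(x) = -½ (y(x) = -1/2 = -1*½ = -½)
m(T) = -⅒ (m(T) = (⅕)*(-½) = -⅒)
K(6) + m(-2)*(-11) = (-2 - 1*6) - ⅒*(-11) = (-2 - 6) + 11/10 = -8 + 11/10 = -69/10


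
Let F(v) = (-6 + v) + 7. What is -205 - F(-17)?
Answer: -189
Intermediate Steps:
F(v) = 1 + v
-205 - F(-17) = -205 - (1 - 17) = -205 - 1*(-16) = -205 + 16 = -189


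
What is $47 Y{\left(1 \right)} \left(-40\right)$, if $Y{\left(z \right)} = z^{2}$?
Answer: $-1880$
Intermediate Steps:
$47 Y{\left(1 \right)} \left(-40\right) = 47 \cdot 1^{2} \left(-40\right) = 47 \cdot 1 \left(-40\right) = 47 \left(-40\right) = -1880$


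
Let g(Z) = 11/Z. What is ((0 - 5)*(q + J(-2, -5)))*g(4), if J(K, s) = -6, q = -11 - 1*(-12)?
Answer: 275/4 ≈ 68.750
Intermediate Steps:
q = 1 (q = -11 + 12 = 1)
((0 - 5)*(q + J(-2, -5)))*g(4) = ((0 - 5)*(1 - 6))*(11/4) = (-5*(-5))*(11*(¼)) = 25*(11/4) = 275/4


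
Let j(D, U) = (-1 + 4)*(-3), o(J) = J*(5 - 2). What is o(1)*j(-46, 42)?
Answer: -27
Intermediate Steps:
o(J) = 3*J (o(J) = J*3 = 3*J)
j(D, U) = -9 (j(D, U) = 3*(-3) = -9)
o(1)*j(-46, 42) = (3*1)*(-9) = 3*(-9) = -27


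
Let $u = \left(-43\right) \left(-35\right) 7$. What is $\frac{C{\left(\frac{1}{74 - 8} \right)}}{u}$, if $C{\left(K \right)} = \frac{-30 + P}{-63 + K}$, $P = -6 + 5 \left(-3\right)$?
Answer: $\frac{3366}{43793995} \approx 7.686 \cdot 10^{-5}$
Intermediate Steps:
$P = -21$ ($P = -6 - 15 = -21$)
$C{\left(K \right)} = - \frac{51}{-63 + K}$ ($C{\left(K \right)} = \frac{-30 - 21}{-63 + K} = - \frac{51}{-63 + K}$)
$u = 10535$ ($u = 1505 \cdot 7 = 10535$)
$\frac{C{\left(\frac{1}{74 - 8} \right)}}{u} = \frac{\left(-51\right) \frac{1}{-63 + \frac{1}{74 - 8}}}{10535} = - \frac{51}{-63 + \frac{1}{66}} \cdot \frac{1}{10535} = - \frac{51}{- \frac{4157}{66}} \cdot \frac{1}{10535} = \left(-51\right) \left(- \frac{66}{4157}\right) \frac{1}{10535} = \frac{3366}{4157} \cdot \frac{1}{10535} = \frac{3366}{43793995}$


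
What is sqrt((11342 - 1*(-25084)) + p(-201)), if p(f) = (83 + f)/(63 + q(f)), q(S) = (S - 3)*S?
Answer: 2*sqrt(1121929818)/351 ≈ 190.86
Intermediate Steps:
q(S) = S*(-3 + S) (q(S) = (-3 + S)*S = S*(-3 + S))
p(f) = (83 + f)/(63 + f*(-3 + f))
sqrt((11342 - 1*(-25084)) + p(-201)) = sqrt((11342 - 1*(-25084)) + (83 - 201)/(63 - 201*(-3 - 201))) = sqrt((11342 + 25084) - 118/(63 - 201*(-204))) = sqrt(36426 - 118/(63 + 41004)) = sqrt(36426 - 118/41067) = sqrt(1495906424/41067) = 2*sqrt(1121929818)/351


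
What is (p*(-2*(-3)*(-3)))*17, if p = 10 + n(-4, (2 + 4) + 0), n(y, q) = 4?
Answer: -4284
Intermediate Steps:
p = 14 (p = 10 + 4 = 14)
(p*(-2*(-3)*(-3)))*17 = (14*(-2*(-3)*(-3)))*17 = (14*(6*(-3)))*17 = (14*(-18))*17 = -252*17 = -4284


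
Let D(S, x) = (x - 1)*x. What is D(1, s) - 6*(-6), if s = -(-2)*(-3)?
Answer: 78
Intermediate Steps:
s = -6 (s = -2*3 = -6)
D(S, x) = x*(-1 + x) (D(S, x) = (-1 + x)*x = x*(-1 + x))
D(1, s) - 6*(-6) = -6*(-1 - 6) - 6*(-6) = -6*(-7) + 36 = 42 + 36 = 78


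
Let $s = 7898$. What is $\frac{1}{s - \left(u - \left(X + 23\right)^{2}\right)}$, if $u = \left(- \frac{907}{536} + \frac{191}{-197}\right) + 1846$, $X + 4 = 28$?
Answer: $\frac{105592}{872576567} \approx 0.00012101$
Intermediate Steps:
$X = 24$ ($X = -4 + 28 = 24$)
$u = \frac{194641777}{105592}$ ($u = \left(\left(-907\right) \frac{1}{536} + 191 \left(- \frac{1}{197}\right)\right) + 1846 = \left(- \frac{907}{536} - \frac{191}{197}\right) + 1846 = - \frac{281055}{105592} + 1846 = \frac{194641777}{105592} \approx 1843.3$)
$\frac{1}{s - \left(u - \left(X + 23\right)^{2}\right)} = \frac{1}{7898 + \left(\left(24 + 23\right)^{2} - \frac{194641777}{105592}\right)} = \frac{1}{7898 - \left(\frac{194641777}{105592} - 47^{2}\right)} = \frac{1}{7898 + \left(2209 - \frac{194641777}{105592}\right)} = \frac{1}{7898 + \frac{38610951}{105592}} = \frac{1}{\frac{872576567}{105592}} = \frac{105592}{872576567}$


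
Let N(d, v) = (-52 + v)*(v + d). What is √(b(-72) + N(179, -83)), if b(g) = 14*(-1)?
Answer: I*√12974 ≈ 113.9*I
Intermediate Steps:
b(g) = -14
N(d, v) = (-52 + v)*(d + v)
√(b(-72) + N(179, -83)) = √(-14 + ((-83)² - 52*179 - 52*(-83) + 179*(-83))) = √(-14 + (6889 - 9308 + 4316 - 14857)) = √(-14 - 12960) = √(-12974) = I*√12974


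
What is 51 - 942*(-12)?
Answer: 11355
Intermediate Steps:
51 - 942*(-12) = 51 - 157*(-72) = 51 + 11304 = 11355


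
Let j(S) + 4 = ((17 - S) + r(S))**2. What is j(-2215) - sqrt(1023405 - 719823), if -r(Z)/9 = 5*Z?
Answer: 10385036645 - sqrt(303582) ≈ 1.0385e+10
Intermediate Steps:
r(Z) = -45*Z
j(S) = -4 + (17 - 46*S)**2 (j(S) = -4 + ((17 - S) - 45*S)**2 = -4 + (17 - 46*S)**2)
j(-2215) - sqrt(1023405 - 719823) = (-4 + (-17 + 46*(-2215))**2) - sqrt(1023405 - 719823) = (-4 + (-17 - 101890)**2) - sqrt(303582) = (-4 + (-101907)**2) - sqrt(303582) = (-4 + 10385036649) - sqrt(303582) = 10385036645 - sqrt(303582)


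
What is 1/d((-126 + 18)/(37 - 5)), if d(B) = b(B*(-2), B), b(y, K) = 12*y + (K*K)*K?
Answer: 512/21789 ≈ 0.023498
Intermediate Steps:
b(y, K) = K³ + 12*y (b(y, K) = 12*y + K²*K = 12*y + K³ = K³ + 12*y)
d(B) = B³ - 24*B (d(B) = B³ + 12*(B*(-2)) = B³ + 12*(-2*B) = B³ - 24*B)
1/d((-126 + 18)/(37 - 5)) = 1/(((-126 + 18)/(37 - 5))*(-24 + ((-126 + 18)/(37 - 5))²)) = 1/((-108/32)*(-24 + (-108/32)²)) = 1/((-108*1/32)*(-24 + (-108*1/32)²)) = 1/(-27*(-24 + (-27/8)²)/8) = 1/(-27*(-24 + 729/64)/8) = 1/(-27/8*(-807/64)) = 1/(21789/512) = 512/21789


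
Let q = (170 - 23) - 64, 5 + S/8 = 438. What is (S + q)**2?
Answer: 12581209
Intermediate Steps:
S = 3464 (S = -40 + 8*438 = -40 + 3504 = 3464)
q = 83 (q = 147 - 64 = 83)
(S + q)**2 = (3464 + 83)**2 = 3547**2 = 12581209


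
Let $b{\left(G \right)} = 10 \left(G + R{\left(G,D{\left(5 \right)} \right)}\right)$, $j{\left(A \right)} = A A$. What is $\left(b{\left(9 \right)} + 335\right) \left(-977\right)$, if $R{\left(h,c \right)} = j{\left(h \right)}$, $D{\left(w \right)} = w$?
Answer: $-1206595$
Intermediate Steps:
$j{\left(A \right)} = A^{2}$
$R{\left(h,c \right)} = h^{2}$
$b{\left(G \right)} = 10 G + 10 G^{2}$ ($b{\left(G \right)} = 10 \left(G + G^{2}\right) = 10 G + 10 G^{2}$)
$\left(b{\left(9 \right)} + 335\right) \left(-977\right) = \left(10 \cdot 9 \left(1 + 9\right) + 335\right) \left(-977\right) = \left(10 \cdot 9 \cdot 10 + 335\right) \left(-977\right) = \left(900 + 335\right) \left(-977\right) = 1235 \left(-977\right) = -1206595$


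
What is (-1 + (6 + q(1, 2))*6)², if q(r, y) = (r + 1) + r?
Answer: 2809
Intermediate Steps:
q(r, y) = 1 + 2*r (q(r, y) = (1 + r) + r = 1 + 2*r)
(-1 + (6 + q(1, 2))*6)² = (-1 + (6 + (1 + 2*1))*6)² = (-1 + (6 + (1 + 2))*6)² = (-1 + (6 + 3)*6)² = (-1 + 9*6)² = (-1 + 54)² = 53² = 2809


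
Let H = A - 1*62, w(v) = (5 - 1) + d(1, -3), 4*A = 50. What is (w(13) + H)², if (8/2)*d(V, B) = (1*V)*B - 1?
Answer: 8649/4 ≈ 2162.3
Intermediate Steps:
A = 25/2 (A = (¼)*50 = 25/2 ≈ 12.500)
d(V, B) = -¼ + B*V/4 (d(V, B) = ((1*V)*B - 1)/4 = (V*B - 1)/4 = (B*V - 1)/4 = (-1 + B*V)/4 = -¼ + B*V/4)
w(v) = 3 (w(v) = (5 - 1) + (-¼ + (¼)*(-3)*1) = 4 + (-¼ - ¾) = 4 - 1 = 3)
H = -99/2 (H = 25/2 - 1*62 = 25/2 - 62 = -99/2 ≈ -49.500)
(w(13) + H)² = (3 - 99/2)² = (-93/2)² = 8649/4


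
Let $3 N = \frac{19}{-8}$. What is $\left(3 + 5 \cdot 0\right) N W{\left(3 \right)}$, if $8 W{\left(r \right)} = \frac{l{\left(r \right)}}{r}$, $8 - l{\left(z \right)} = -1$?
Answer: $- \frac{57}{64} \approx -0.89063$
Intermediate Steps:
$l{\left(z \right)} = 9$ ($l{\left(z \right)} = 8 - -1 = 8 + 1 = 9$)
$N = - \frac{19}{24}$ ($N = \frac{19 \frac{1}{-8}}{3} = \frac{19 \left(- \frac{1}{8}\right)}{3} = \frac{1}{3} \left(- \frac{19}{8}\right) = - \frac{19}{24} \approx -0.79167$)
$W{\left(r \right)} = \frac{9}{8 r}$ ($W{\left(r \right)} = \frac{9 \frac{1}{r}}{8} = \frac{9}{8 r}$)
$\left(3 + 5 \cdot 0\right) N W{\left(3 \right)} = \left(3 + 5 \cdot 0\right) \left(- \frac{19}{24}\right) \frac{9}{8 \cdot 3} = \left(3 + 0\right) \left(- \frac{19}{24}\right) \frac{9}{8} \cdot \frac{1}{3} = 3 \left(- \frac{19}{24}\right) \frac{3}{8} = \left(- \frac{19}{8}\right) \frac{3}{8} = - \frac{57}{64}$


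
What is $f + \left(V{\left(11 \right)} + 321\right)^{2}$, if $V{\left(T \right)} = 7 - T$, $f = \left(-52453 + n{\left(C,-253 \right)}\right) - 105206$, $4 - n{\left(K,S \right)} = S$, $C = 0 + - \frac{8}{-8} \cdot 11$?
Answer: $-56913$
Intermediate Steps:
$C = 11$ ($C = 0 + \left(-8\right) \left(- \frac{1}{8}\right) 11 = 0 + 1 \cdot 11 = 0 + 11 = 11$)
$n{\left(K,S \right)} = 4 - S$
$f = -157402$ ($f = \left(-52453 + \left(4 - -253\right)\right) - 105206 = \left(-52453 + \left(4 + 253\right)\right) - 105206 = \left(-52453 + 257\right) - 105206 = -52196 - 105206 = -157402$)
$f + \left(V{\left(11 \right)} + 321\right)^{2} = -157402 + \left(\left(7 - 11\right) + 321\right)^{2} = -157402 + \left(-4 + 321\right)^{2} = -157402 + 317^{2} = -157402 + 100489 = -56913$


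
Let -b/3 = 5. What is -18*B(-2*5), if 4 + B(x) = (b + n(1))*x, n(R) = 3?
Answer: -2088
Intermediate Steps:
b = -15 (b = -3*5 = -15)
B(x) = -4 - 12*x (B(x) = -4 + (-15 + 3)*x = -4 - 12*x)
-18*B(-2*5) = -18*(-4 - (-24)*5) = -18*(-4 - 12*(-10)) = -18*(-4 + 120) = -18*116 = -2088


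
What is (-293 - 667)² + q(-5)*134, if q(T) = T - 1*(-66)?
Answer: 929774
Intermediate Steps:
q(T) = 66 + T (q(T) = T + 66 = 66 + T)
(-293 - 667)² + q(-5)*134 = (-293 - 667)² + (66 - 5)*134 = (-960)² + 61*134 = 921600 + 8174 = 929774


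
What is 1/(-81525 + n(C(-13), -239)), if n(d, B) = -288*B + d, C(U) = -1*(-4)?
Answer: -1/12689 ≈ -7.8808e-5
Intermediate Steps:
C(U) = 4
n(d, B) = d - 288*B
1/(-81525 + n(C(-13), -239)) = 1/(-81525 + (4 - 288*(-239))) = 1/(-81525 + (4 + 68832)) = 1/(-81525 + 68836) = 1/(-12689) = -1/12689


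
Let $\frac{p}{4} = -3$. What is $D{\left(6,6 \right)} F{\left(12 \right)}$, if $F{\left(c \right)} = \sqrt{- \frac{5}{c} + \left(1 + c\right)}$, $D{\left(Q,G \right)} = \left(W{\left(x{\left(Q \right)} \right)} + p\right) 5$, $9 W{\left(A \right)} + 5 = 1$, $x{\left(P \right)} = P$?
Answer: $- \frac{280 \sqrt{453}}{27} \approx -220.72$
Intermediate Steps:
$p = -12$ ($p = 4 \left(-3\right) = -12$)
$W{\left(A \right)} = - \frac{4}{9}$ ($W{\left(A \right)} = - \frac{5}{9} + \frac{1}{9} \cdot 1 = - \frac{5}{9} + \frac{1}{9} = - \frac{4}{9}$)
$D{\left(Q,G \right)} = - \frac{560}{9}$ ($D{\left(Q,G \right)} = \left(- \frac{4}{9} - 12\right) 5 = \left(- \frac{112}{9}\right) 5 = - \frac{560}{9}$)
$F{\left(c \right)} = \sqrt{1 + c - \frac{5}{c}}$
$D{\left(6,6 \right)} F{\left(12 \right)} = - \frac{560 \sqrt{1 + 12 - \frac{5}{12}}}{9} = - \frac{560 \sqrt{\frac{151}{12}}}{9} = - \frac{560 \frac{\sqrt{453}}{6}}{9} = - \frac{280 \sqrt{453}}{27}$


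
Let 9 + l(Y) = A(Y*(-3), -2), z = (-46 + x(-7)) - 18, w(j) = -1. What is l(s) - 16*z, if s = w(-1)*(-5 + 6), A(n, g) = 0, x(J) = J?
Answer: 1127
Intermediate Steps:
s = -1 (s = -(-5 + 6) = -1*1 = -1)
z = -71 (z = (-46 - 7) - 18 = -53 - 18 = -71)
l(Y) = -9 (l(Y) = -9 + 0 = -9)
l(s) - 16*z = -9 - 16*(-71) = -9 + 1136 = 1127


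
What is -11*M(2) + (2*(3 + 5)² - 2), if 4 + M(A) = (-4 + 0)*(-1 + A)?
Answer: 214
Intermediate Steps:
M(A) = -4*A (M(A) = -4 + (-4 + 0)*(-1 + A) = -4 - 4*(-1 + A) = -4 + (4 - 4*A) = -4*A)
-11*M(2) + (2*(3 + 5)² - 2) = -(-44)*2 + (2*(3 + 5)² - 2) = -11*(-8) + (2*8² - 2) = 88 + (2*64 - 2) = 88 + (128 - 2) = 88 + 126 = 214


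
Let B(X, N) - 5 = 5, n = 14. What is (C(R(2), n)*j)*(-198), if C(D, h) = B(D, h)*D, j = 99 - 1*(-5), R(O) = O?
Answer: -411840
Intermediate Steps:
j = 104 (j = 99 + 5 = 104)
B(X, N) = 10 (B(X, N) = 5 + 5 = 10)
C(D, h) = 10*D
(C(R(2), n)*j)*(-198) = ((10*2)*104)*(-198) = (20*104)*(-198) = 2080*(-198) = -411840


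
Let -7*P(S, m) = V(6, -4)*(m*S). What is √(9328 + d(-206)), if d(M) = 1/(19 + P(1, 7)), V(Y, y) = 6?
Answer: √1576445/13 ≈ 96.582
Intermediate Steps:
P(S, m) = -6*S*m/7 (P(S, m) = -6*m*S/7 = -6*S*m/7)
d(M) = 1/13 (d(M) = 1/(19 - 6/7*1*7) = 1/(19 - 6) = 1/13)
√(9328 + d(-206)) = √(9328 + 1/13) = √(121265/13) = √1576445/13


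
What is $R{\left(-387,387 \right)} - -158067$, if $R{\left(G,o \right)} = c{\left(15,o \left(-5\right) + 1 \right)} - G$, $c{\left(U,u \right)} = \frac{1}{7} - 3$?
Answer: $\frac{1109158}{7} \approx 1.5845 \cdot 10^{5}$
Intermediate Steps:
$c{\left(U,u \right)} = - \frac{20}{7}$ ($c{\left(U,u \right)} = \frac{1}{7} - 3 = - \frac{20}{7}$)
$R{\left(G,o \right)} = - \frac{20}{7} - G$
$R{\left(-387,387 \right)} - -158067 = \left(- \frac{20}{7} - -387\right) - -158067 = \left(- \frac{20}{7} + 387\right) + 158067 = \frac{2689}{7} + 158067 = \frac{1109158}{7}$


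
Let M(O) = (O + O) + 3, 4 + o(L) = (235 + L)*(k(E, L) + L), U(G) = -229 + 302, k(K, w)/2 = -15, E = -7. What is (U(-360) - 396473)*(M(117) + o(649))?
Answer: -217000855600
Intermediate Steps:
k(K, w) = -30 (k(K, w) = 2*(-15) = -30)
U(G) = 73
o(L) = -4 + (-30 + L)*(235 + L) (o(L) = -4 + (235 + L)*(-30 + L) = -4 + (-30 + L)*(235 + L))
M(O) = 3 + 2*O (M(O) = 2*O + 3 = 3 + 2*O)
(U(-360) - 396473)*(M(117) + o(649)) = (73 - 396473)*((3 + 2*117) + (-7054 + 649² + 205*649)) = -396400*((3 + 234) + (-7054 + 421201 + 133045)) = -396400*(237 + 547192) = -396400*547429 = -217000855600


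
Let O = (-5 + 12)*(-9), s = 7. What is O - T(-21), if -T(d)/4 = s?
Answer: -35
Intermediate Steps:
T(d) = -28 (T(d) = -4*7 = -28)
O = -63 (O = 7*(-9) = -63)
O - T(-21) = -63 - 1*(-28) = -63 + 28 = -35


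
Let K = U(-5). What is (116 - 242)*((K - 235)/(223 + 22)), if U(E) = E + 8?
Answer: 4176/35 ≈ 119.31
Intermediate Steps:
U(E) = 8 + E
K = 3 (K = 8 - 5 = 3)
(116 - 242)*((K - 235)/(223 + 22)) = (116 - 242)*((3 - 235)/(223 + 22)) = -(-29232)/245 = -126*(-232/245) = 4176/35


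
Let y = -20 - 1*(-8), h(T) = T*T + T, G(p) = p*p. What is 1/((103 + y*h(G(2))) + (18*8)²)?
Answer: 1/20599 ≈ 4.8546e-5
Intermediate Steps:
G(p) = p²
h(T) = T + T² (h(T) = T² + T = T + T²)
y = -12 (y = -20 + 8 = -12)
1/((103 + y*h(G(2))) + (18*8)²) = 1/((103 - 12*2²*(1 + 2²)) + (18*8)²) = 1/((103 - 48*(1 + 4)) + 144²) = 1/((103 - 48*5) + 20736) = 1/((103 - 12*20) + 20736) = 1/((103 - 240) + 20736) = 1/(-137 + 20736) = 1/20599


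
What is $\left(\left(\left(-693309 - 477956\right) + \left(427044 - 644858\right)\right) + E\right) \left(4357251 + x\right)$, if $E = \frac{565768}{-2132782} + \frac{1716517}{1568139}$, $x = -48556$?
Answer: $- \frac{10008603076539569426583500}{1672249316349} \approx -5.9851 \cdot 10^{12}$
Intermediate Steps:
$E = \frac{1386876847271}{1672249316349}$ ($E = 565768 \left(- \frac{1}{2132782}\right) + 1716517 \cdot \frac{1}{1568139} = - \frac{282884}{1066391} + \frac{1716517}{1568139} = \frac{1386876847271}{1672249316349} \approx 0.82935$)
$\left(\left(\left(-693309 - 477956\right) + \left(427044 - 644858\right)\right) + E\right) \left(4357251 + x\right) = \left(\left(\left(-693309 - 477956\right) + \left(427044 - 644858\right)\right) + \frac{1386876847271}{1672249316349}\right) \left(4357251 - 48556\right) = \left(\left(-1171265 + \left(427044 - 644858\right)\right) + \frac{1386876847271}{1672249316349}\right) 4308695 = \left(\left(-1171265 - 217814\right) + \frac{1386876847271}{1672249316349}\right) 4308695 = \left(-1389079 + \frac{1386876847271}{1672249316349}\right) 4308695 = \left(- \frac{2322885021227905300}{1672249316349}\right) 4308695 = - \frac{10008603076539569426583500}{1672249316349}$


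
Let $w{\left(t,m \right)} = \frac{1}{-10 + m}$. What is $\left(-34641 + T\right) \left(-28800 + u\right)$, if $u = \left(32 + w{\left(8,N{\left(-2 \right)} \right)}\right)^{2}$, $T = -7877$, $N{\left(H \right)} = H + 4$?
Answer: $\frac{37802222325}{32} \approx 1.1813 \cdot 10^{9}$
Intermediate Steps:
$N{\left(H \right)} = 4 + H$
$u = \frac{65025}{64}$ ($u = \left(32 + \frac{1}{-10 + \left(4 - 2\right)}\right)^{2} = \left(32 + \frac{1}{-10 + 2}\right)^{2} = \left(32 + \frac{1}{-8}\right)^{2} = \left(32 - \frac{1}{8}\right)^{2} = \left(\frac{255}{8}\right)^{2} = \frac{65025}{64} \approx 1016.0$)
$\left(-34641 + T\right) \left(-28800 + u\right) = \left(-34641 - 7877\right) \left(-28800 + \frac{65025}{64}\right) = \left(-42518\right) \left(- \frac{1778175}{64}\right) = \frac{37802222325}{32}$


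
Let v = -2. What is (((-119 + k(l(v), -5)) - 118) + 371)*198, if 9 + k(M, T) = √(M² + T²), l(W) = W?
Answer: 24750 + 198*√29 ≈ 25816.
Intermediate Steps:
k(M, T) = -9 + √(M² + T²)
(((-119 + k(l(v), -5)) - 118) + 371)*198 = (((-119 + (-9 + √((-2)² + (-5)²))) - 118) + 371)*198 = (((-119 + (-9 + √(4 + 25))) - 118) + 371)*198 = (((-119 + (-9 + √29)) - 118) + 371)*198 = (((-128 + √29) - 118) + 371)*198 = ((-246 + √29) + 371)*198 = (125 + √29)*198 = 24750 + 198*√29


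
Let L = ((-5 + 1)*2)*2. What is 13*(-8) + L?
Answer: -120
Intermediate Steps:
L = -16 (L = -4*2*2 = -8*2 = -16)
13*(-8) + L = 13*(-8) - 16 = -104 - 16 = -120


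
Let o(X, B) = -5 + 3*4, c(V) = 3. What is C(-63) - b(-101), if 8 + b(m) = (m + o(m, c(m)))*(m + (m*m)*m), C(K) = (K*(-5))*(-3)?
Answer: -96858725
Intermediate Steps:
C(K) = 15*K (C(K) = -5*K*(-3) = 15*K)
o(X, B) = 7 (o(X, B) = -5 + 12 = 7)
b(m) = -8 + (7 + m)*(m + m**3) (b(m) = -8 + (m + 7)*(m + (m*m)*m) = -8 + (7 + m)*(m + m**2*m) = -8 + (7 + m)*(m + m**3))
C(-63) - b(-101) = 15*(-63) - (-8 + (-101)**2 + (-101)**4 + 7*(-101) + 7*(-101)**3) = -945 - (-8 + 10201 + 104060401 - 707 + 7*(-1030301)) = -945 - (-8 + 10201 + 104060401 - 707 - 7212107) = -945 - 1*96857780 = -945 - 96857780 = -96858725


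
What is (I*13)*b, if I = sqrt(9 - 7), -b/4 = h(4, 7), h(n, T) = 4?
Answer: -208*sqrt(2) ≈ -294.16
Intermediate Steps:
b = -16 (b = -4*4 = -16)
I = sqrt(2) ≈ 1.4142
(I*13)*b = (sqrt(2)*13)*(-16) = (13*sqrt(2))*(-16) = -208*sqrt(2)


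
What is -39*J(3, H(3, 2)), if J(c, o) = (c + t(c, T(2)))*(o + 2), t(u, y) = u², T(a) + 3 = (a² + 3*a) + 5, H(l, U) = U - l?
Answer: -468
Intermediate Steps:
T(a) = 2 + a² + 3*a (T(a) = -3 + ((a² + 3*a) + 5) = -3 + (5 + a² + 3*a) = 2 + a² + 3*a)
J(c, o) = (2 + o)*(c + c²) (J(c, o) = (c + c²)*(o + 2) = (c + c²)*(2 + o) = (2 + o)*(c + c²))
-39*J(3, H(3, 2)) = -117*(2 + (2 - 1*3) + 2*3 + 3*(2 - 1*3)) = -117*(2 + (2 - 3) + 6 + 3*(2 - 3)) = -117*(2 - 1 + 6 + 3*(-1)) = -117*(2 - 1 + 6 - 3) = -117*4 = -39*12 = -468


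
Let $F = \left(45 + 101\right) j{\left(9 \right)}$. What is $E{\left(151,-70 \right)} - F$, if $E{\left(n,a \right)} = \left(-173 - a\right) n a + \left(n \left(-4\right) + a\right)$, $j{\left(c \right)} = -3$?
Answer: $1088474$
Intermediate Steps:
$E{\left(n,a \right)} = a - 4 n + a n \left(-173 - a\right)$ ($E{\left(n,a \right)} = n \left(-173 - a\right) a + \left(- 4 n + a\right) = a n \left(-173 - a\right) + \left(a - 4 n\right) = a - 4 n + a n \left(-173 - a\right)$)
$F = -438$ ($F = \left(45 + 101\right) \left(-3\right) = 146 \left(-3\right) = -438$)
$E{\left(151,-70 \right)} - F = \left(-70 - 604 - 151 \left(-70\right)^{2} - \left(-12110\right) 151\right) - -438 = \left(-70 - 604 - 151 \cdot 4900 + 1828610\right) + 438 = \left(-70 - 604 - 739900 + 1828610\right) + 438 = 1088036 + 438 = 1088474$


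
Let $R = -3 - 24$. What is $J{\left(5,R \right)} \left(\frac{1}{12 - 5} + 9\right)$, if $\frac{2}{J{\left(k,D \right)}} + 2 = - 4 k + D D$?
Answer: $\frac{128}{4949} \approx 0.025864$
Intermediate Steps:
$R = -27$ ($R = -3 - 24 = -27$)
$J{\left(k,D \right)} = \frac{2}{-2 + D^{2} - 4 k}$ ($J{\left(k,D \right)} = \frac{2}{-2 + \left(- 4 k + D D\right)} = \frac{2}{-2 + \left(- 4 k + D^{2}\right)} = \frac{2}{-2 + \left(D^{2} - 4 k\right)} = \frac{2}{-2 + D^{2} - 4 k}$)
$J{\left(5,R \right)} \left(\frac{1}{12 - 5} + 9\right) = - \frac{2}{2 - \left(-27\right)^{2} + 4 \cdot 5} \left(\frac{1}{12 - 5} + 9\right) = - \frac{2}{2 - 729 + 20} \left(\frac{1}{7} + 9\right) = - \frac{2}{-707} \cdot \frac{64}{7} = \left(-2\right) \left(- \frac{1}{707}\right) \frac{64}{7} = \frac{2}{707} \cdot \frac{64}{7} = \frac{128}{4949}$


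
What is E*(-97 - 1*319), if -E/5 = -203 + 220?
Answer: 35360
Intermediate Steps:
E = -85 (E = -5*(-203 + 220) = -5*17 = -85)
E*(-97 - 1*319) = -85*(-97 - 1*319) = -85*(-97 - 319) = -85*(-416) = 35360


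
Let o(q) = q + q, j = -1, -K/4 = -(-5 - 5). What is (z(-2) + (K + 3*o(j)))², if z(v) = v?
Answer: 2304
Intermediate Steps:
K = -40 (K = -(-4)*(-5 - 5) = -(-4)*(-10) = -4*10 = -40)
o(q) = 2*q
(z(-2) + (K + 3*o(j)))² = (-2 + (-40 + 3*(2*(-1))))² = (-2 + (-40 + 3*(-2)))² = (-2 + (-40 - 6))² = (-2 - 46)² = (-48)² = 2304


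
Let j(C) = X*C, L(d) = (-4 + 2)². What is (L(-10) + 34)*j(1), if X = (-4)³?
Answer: -2432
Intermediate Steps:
L(d) = 4 (L(d) = (-2)² = 4)
X = -64
j(C) = -64*C
(L(-10) + 34)*j(1) = (4 + 34)*(-64*1) = 38*(-64) = -2432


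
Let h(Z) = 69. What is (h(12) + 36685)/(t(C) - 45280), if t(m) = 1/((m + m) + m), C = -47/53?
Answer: -5182314/6384533 ≈ -0.81170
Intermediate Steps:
C = -47/53 (C = -47*1/53 = -47/53 ≈ -0.88679)
t(m) = 1/(3*m) (t(m) = 1/(2*m + m) = 1/(3*m))
(h(12) + 36685)/(t(C) - 45280) = (69 + 36685)/(1/(3*(-47/53)) - 45280) = 36754/((1/3)*(-53/47) - 45280) = 36754/(-53/141 - 45280) = 36754/(-6384533/141) = 36754*(-141/6384533) = -5182314/6384533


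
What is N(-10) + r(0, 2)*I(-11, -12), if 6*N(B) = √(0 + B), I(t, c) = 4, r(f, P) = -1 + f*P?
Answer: -4 + I*√10/6 ≈ -4.0 + 0.52705*I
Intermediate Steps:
r(f, P) = -1 + P*f
N(B) = √B/6 (N(B) = √(0 + B)/6 = √B/6)
N(-10) + r(0, 2)*I(-11, -12) = √(-10)/6 + (-1 + 2*0)*4 = (I*√10)/6 + (-1 + 0)*4 = I*√10/6 - 1*4 = I*√10/6 - 4 = -4 + I*√10/6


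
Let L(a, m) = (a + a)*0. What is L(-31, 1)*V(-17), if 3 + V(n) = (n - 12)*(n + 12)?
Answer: 0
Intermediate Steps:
L(a, m) = 0 (L(a, m) = (2*a)*0 = 0)
V(n) = -3 + (-12 + n)*(12 + n) (V(n) = -3 + (n - 12)*(n + 12) = -3 + (-12 + n)*(12 + n))
L(-31, 1)*V(-17) = 0*(-147 + (-17)²) = 0*(-147 + 289) = 0*142 = 0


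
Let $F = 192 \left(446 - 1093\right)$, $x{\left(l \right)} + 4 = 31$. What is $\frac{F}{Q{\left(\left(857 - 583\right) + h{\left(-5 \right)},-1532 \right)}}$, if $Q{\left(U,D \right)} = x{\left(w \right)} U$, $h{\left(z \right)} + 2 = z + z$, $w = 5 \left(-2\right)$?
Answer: $- \frac{20704}{1179} \approx -17.561$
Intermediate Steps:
$w = -10$
$x{\left(l \right)} = 27$ ($x{\left(l \right)} = -4 + 31 = 27$)
$h{\left(z \right)} = -2 + 2 z$ ($h{\left(z \right)} = -2 + \left(z + z\right) = -2 + 2 z$)
$F = -124224$ ($F = 192 \left(-647\right) = -124224$)
$Q{\left(U,D \right)} = 27 U$
$\frac{F}{Q{\left(\left(857 - 583\right) + h{\left(-5 \right)},-1532 \right)}} = - \frac{124224}{27 \left(\left(857 - 583\right) + \left(-2 + 2 \left(-5\right)\right)\right)} = - \frac{124224}{27 \left(274 - 12\right)} = - \frac{124224}{27 \cdot 262} = - \frac{124224}{7074} = \left(-124224\right) \frac{1}{7074} = - \frac{20704}{1179}$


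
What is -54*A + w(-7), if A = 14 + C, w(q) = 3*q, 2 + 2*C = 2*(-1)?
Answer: -669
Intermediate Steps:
C = -2 (C = -1 + (2*(-1))/2 = -1 + (½)*(-2) = -1 - 1 = -2)
A = 12 (A = 14 - 2 = 12)
-54*A + w(-7) = -54*12 + 3*(-7) = -648 - 21 = -669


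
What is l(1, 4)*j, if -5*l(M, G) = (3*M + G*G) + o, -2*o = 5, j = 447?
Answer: -14751/10 ≈ -1475.1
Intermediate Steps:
o = -5/2 (o = -1/2*5 = -5/2 ≈ -2.5000)
l(M, G) = 1/2 - 3*M/5 - G**2/5 (l(M, G) = -((3*M + G*G) - 5/2)/5 = -((3*M + G**2) - 5/2)/5 = -((G**2 + 3*M) - 5/2)/5 = -(-5/2 + G**2 + 3*M)/5 = 1/2 - 3*M/5 - G**2/5)
l(1, 4)*j = (1/2 - 3/5*1 - 1/5*4**2)*447 = (1/2 - 3/5 - 1/5*16)*447 = (1/2 - 3/5 - 16/5)*447 = -33/10*447 = -14751/10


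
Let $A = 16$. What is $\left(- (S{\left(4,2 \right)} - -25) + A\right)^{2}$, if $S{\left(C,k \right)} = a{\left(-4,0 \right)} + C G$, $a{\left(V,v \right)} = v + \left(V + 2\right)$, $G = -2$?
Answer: $1$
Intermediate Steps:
$a{\left(V,v \right)} = 2 + V + v$ ($a{\left(V,v \right)} = v + \left(2 + V\right) = 2 + V + v$)
$S{\left(C,k \right)} = -2 - 2 C$ ($S{\left(C,k \right)} = \left(2 - 4 + 0\right) + C \left(-2\right) = -2 - 2 C$)
$\left(- (S{\left(4,2 \right)} - -25) + A\right)^{2} = \left(- (\left(-2 - 8\right) - -25) + 16\right)^{2} = \left(- (\left(-2 - 8\right) + 25) + 16\right)^{2} = \left(- (-10 + 25) + 16\right)^{2} = \left(\left(-1\right) 15 + 16\right)^{2} = \left(-15 + 16\right)^{2} = 1^{2} = 1$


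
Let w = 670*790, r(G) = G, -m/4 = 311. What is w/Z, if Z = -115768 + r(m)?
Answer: -132325/29253 ≈ -4.5235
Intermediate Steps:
m = -1244 (m = -4*311 = -1244)
w = 529300
Z = -117012 (Z = -115768 - 1244 = -117012)
w/Z = 529300/(-117012) = 529300*(-1/117012) = -132325/29253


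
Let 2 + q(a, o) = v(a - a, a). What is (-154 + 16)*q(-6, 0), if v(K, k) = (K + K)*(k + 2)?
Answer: 276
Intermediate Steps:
v(K, k) = 2*K*(2 + k) (v(K, k) = (2*K)*(2 + k) = 2*K*(2 + k))
q(a, o) = -2 (q(a, o) = -2 + 2*(a - a)*(2 + a) = -2 + 2*0*(2 + a) = -2 + 0 = -2)
(-154 + 16)*q(-6, 0) = (-154 + 16)*(-2) = -138*(-2) = 276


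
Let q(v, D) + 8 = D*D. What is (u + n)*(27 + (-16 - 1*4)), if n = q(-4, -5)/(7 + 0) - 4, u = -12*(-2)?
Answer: 157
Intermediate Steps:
q(v, D) = -8 + D**2 (q(v, D) = -8 + D*D = -8 + D**2)
u = 24
n = -11/7 (n = (-8 + (-5)**2)/(7 + 0) - 4 = (-8 + 25)/7 - 4 = (1/7)*17 - 4 = 17/7 - 4 = -11/7 ≈ -1.5714)
(u + n)*(27 + (-16 - 1*4)) = (24 - 11/7)*(27 + (-16 - 1*4)) = 157*(27 + (-16 - 4))/7 = 157*(27 - 20)/7 = (157/7)*7 = 157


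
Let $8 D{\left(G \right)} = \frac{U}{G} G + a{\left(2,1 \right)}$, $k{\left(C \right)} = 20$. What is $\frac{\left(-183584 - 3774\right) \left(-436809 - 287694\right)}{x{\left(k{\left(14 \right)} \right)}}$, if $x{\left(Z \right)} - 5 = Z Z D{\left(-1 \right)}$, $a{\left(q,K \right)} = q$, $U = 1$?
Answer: $\frac{135741433074}{155} \approx 8.7575 \cdot 10^{8}$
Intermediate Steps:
$D{\left(G \right)} = \frac{3}{8}$ ($D{\left(G \right)} = \frac{1 \frac{1}{G} G + 2}{8} = \frac{\frac{G}{G} + 2}{8} = \frac{1 + 2}{8} = \frac{1}{8} \cdot 3 = \frac{3}{8}$)
$x{\left(Z \right)} = 5 + \frac{3 Z^{2}}{8}$ ($x{\left(Z \right)} = 5 + Z Z \frac{3}{8} = 5 + Z^{2} \cdot \frac{3}{8} = 5 + \frac{3 Z^{2}}{8}$)
$\frac{\left(-183584 - 3774\right) \left(-436809 - 287694\right)}{x{\left(k{\left(14 \right)} \right)}} = \frac{\left(-183584 - 3774\right) \left(-436809 - 287694\right)}{5 + \frac{3 \cdot 20^{2}}{8}} = \frac{\left(-187358\right) \left(-724503\right)}{5 + \frac{3}{8} \cdot 400} = \frac{135741433074}{5 + 150} = \frac{135741433074}{155}$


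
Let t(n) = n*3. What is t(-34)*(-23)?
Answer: 2346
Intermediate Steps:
t(n) = 3*n
t(-34)*(-23) = (3*(-34))*(-23) = -102*(-23) = 2346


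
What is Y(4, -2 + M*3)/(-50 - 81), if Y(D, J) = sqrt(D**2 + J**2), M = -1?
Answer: -sqrt(41)/131 ≈ -0.048879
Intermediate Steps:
Y(4, -2 + M*3)/(-50 - 81) = sqrt(4**2 + (-2 - 1*3)**2)/(-50 - 81) = sqrt(16 + (-2 - 3)**2)/(-131) = -sqrt(16 + (-5)**2)/131 = -sqrt(16 + 25)/131 = -sqrt(41)/131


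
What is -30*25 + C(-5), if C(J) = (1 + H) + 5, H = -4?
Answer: -748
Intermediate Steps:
C(J) = 2 (C(J) = (1 - 4) + 5 = -3 + 5 = 2)
-30*25 + C(-5) = -30*25 + 2 = -750 + 2 = -748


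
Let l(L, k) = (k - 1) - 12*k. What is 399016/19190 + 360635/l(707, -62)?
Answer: 3596157773/6534195 ≈ 550.36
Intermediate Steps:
l(L, k) = -1 - 11*k (l(L, k) = (-1 + k) - 12*k = -1 - 11*k)
399016/19190 + 360635/l(707, -62) = 399016/19190 + 360635/(-1 - 11*(-62)) = 399016*(1/19190) + 360635/(-1 + 682) = 199508/9595 + 360635/681 = 3596157773/6534195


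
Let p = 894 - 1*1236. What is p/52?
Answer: -171/26 ≈ -6.5769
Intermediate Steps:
p = -342 (p = 894 - 1236 = -342)
p/52 = -342/52 = -342*1/52 = -171/26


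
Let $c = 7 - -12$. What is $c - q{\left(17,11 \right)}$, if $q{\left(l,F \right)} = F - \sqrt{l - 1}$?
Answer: $12$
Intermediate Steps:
$q{\left(l,F \right)} = F - \sqrt{-1 + l}$
$c = 19$ ($c = 7 + 12 = 19$)
$c - q{\left(17,11 \right)} = 19 - \left(11 - \sqrt{-1 + 17}\right) = 19 - \left(11 - \sqrt{16}\right) = 19 - \left(11 - 4\right) = 19 - 7 = 12$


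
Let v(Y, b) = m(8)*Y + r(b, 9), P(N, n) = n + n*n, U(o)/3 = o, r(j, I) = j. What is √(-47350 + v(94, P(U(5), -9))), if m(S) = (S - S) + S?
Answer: I*√46526 ≈ 215.7*I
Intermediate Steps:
m(S) = S (m(S) = 0 + S = S)
U(o) = 3*o
P(N, n) = n + n²
v(Y, b) = b + 8*Y (v(Y, b) = 8*Y + b = b + 8*Y)
√(-47350 + v(94, P(U(5), -9))) = √(-47350 + (-9*(1 - 9) + 8*94)) = √(-47350 + (-9*(-8) + 752)) = √(-47350 + (72 + 752)) = √(-47350 + 824) = √(-46526) = I*√46526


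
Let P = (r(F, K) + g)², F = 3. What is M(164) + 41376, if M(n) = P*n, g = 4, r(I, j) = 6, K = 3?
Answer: 57776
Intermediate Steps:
P = 100 (P = (6 + 4)² = 10² = 100)
M(n) = 100*n
M(164) + 41376 = 100*164 + 41376 = 16400 + 41376 = 57776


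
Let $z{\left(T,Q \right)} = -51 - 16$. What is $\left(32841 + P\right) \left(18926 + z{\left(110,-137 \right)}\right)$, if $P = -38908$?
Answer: $-114417553$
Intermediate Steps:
$z{\left(T,Q \right)} = -67$ ($z{\left(T,Q \right)} = -51 - 16 = -67$)
$\left(32841 + P\right) \left(18926 + z{\left(110,-137 \right)}\right) = \left(32841 - 38908\right) \left(18926 - 67\right) = \left(-6067\right) 18859 = -114417553$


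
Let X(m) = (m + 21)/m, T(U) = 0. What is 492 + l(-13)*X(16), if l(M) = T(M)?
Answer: 492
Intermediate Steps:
X(m) = (21 + m)/m
l(M) = 0
492 + l(-13)*X(16) = 492 + 0*((21 + 16)/16) = 492 + 0*((1/16)*37) = 492 + 0*(37/16) = 492 + 0 = 492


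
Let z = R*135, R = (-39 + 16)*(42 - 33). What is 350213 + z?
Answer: 322268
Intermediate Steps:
R = -207 (R = -23*9 = -207)
z = -27945 (z = -207*135 = -27945)
350213 + z = 350213 - 27945 = 322268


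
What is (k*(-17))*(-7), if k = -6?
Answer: -714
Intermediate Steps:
(k*(-17))*(-7) = -6*(-17)*(-7) = 102*(-7) = -714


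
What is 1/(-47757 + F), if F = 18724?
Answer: -1/29033 ≈ -3.4444e-5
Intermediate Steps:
1/(-47757 + F) = 1/(-47757 + 18724) = 1/(-29033) = -1/29033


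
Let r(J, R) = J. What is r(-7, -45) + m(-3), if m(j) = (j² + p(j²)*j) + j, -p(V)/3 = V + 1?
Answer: 89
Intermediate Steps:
p(V) = -3 - 3*V (p(V) = -3*(V + 1) = -3*(1 + V) = -3 - 3*V)
m(j) = j + j² + j*(-3 - 3*j²) (m(j) = (j² + (-3 - 3*j²)*j) + j = (j² + j*(-3 - 3*j²)) + j = j + j² + j*(-3 - 3*j²))
r(-7, -45) + m(-3) = -7 - 3*(-2 - 3 - 3*(-3)²) = -7 - 3*(-2 - 3 - 3*9) = -7 - 3*(-2 - 3 - 27) = -7 - 3*(-32) = -7 + 96 = 89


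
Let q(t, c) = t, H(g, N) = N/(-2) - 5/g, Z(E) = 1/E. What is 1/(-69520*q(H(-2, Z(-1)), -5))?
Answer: -1/208560 ≈ -4.7948e-6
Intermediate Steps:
H(g, N) = -5/g - N/2 (H(g, N) = N*(-½) - 5/g = -N/2 - 5/g = -5/g - N/2)
1/(-69520*q(H(-2, Z(-1)), -5)) = 1/(-69520*(-5/(-2) - ½/(-1))) = 1/(-69520*(-5*(-½) - ½*(-1))) = 1/(-69520*(5/2 + ½)) = 1/(-69520*3) = 1/(-34760*6) = 1/(-208560) = -1/208560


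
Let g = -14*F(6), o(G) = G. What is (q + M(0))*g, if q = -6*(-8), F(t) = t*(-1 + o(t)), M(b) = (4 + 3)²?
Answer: -40740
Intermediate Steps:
M(b) = 49 (M(b) = 7² = 49)
F(t) = t*(-1 + t)
q = 48
g = -420 (g = -84*(-1 + 6) = -84*5 = -14*30 = -420)
(q + M(0))*g = (48 + 49)*(-420) = 97*(-420) = -40740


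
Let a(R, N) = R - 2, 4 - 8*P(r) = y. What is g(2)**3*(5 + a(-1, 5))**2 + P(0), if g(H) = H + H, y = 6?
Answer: 1023/4 ≈ 255.75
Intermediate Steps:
P(r) = -1/4 (P(r) = 1/2 - 1/8*6 = 1/2 - 3/4 = -1/4)
g(H) = 2*H
a(R, N) = -2 + R
g(2)**3*(5 + a(-1, 5))**2 + P(0) = (2*2)**3*(5 + (-2 - 1))**2 - 1/4 = 4**3*(5 - 3)**2 - 1/4 = 64*2**2 - 1/4 = 64*4 - 1/4 = 256 - 1/4 = 1023/4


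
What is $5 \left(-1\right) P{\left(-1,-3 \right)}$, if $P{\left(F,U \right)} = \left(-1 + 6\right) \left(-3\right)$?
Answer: $75$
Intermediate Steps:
$P{\left(F,U \right)} = -15$ ($P{\left(F,U \right)} = 5 \left(-3\right) = -15$)
$5 \left(-1\right) P{\left(-1,-3 \right)} = 5 \left(-1\right) \left(-15\right) = \left(-5\right) \left(-15\right) = 75$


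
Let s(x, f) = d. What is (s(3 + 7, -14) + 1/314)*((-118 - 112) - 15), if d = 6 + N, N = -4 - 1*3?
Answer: 76685/314 ≈ 244.22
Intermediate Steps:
N = -7 (N = -4 - 3 = -7)
d = -1 (d = 6 - 7 = -1)
s(x, f) = -1
(s(3 + 7, -14) + 1/314)*((-118 - 112) - 15) = (-1 + 1/314)*((-118 - 112) - 15) = (-1 + 1/314)*(-230 - 15) = -313/314*(-245) = 76685/314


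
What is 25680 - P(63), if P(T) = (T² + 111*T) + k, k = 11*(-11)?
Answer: 14839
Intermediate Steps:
k = -121
P(T) = -121 + T² + 111*T (P(T) = (T² + 111*T) - 121 = -121 + T² + 111*T)
25680 - P(63) = 25680 - (-121 + 63² + 111*63) = 25680 - (-121 + 3969 + 6993) = 25680 - 1*10841 = 25680 - 10841 = 14839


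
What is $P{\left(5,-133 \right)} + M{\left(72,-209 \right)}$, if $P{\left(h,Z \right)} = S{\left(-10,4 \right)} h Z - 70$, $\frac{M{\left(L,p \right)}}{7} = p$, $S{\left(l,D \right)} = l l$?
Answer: $-68033$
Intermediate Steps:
$S{\left(l,D \right)} = l^{2}$
$M{\left(L,p \right)} = 7 p$
$P{\left(h,Z \right)} = -70 + 100 Z h$ ($P{\left(h,Z \right)} = \left(-10\right)^{2} h Z - 70 = 100 h Z - 70 = 100 Z h - 70 = -70 + 100 Z h$)
$P{\left(5,-133 \right)} + M{\left(72,-209 \right)} = \left(-70 + 100 \left(-133\right) 5\right) + 7 \left(-209\right) = \left(-70 - 66500\right) - 1463 = -66570 - 1463 = -68033$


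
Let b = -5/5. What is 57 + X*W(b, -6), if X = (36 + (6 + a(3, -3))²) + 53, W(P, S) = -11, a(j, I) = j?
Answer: -1813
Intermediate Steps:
b = -1 (b = -5*⅕ = -1)
X = 170 (X = (36 + (6 + 3)²) + 53 = (36 + 9²) + 53 = (36 + 81) + 53 = 117 + 53 = 170)
57 + X*W(b, -6) = 57 + 170*(-11) = 57 - 1870 = -1813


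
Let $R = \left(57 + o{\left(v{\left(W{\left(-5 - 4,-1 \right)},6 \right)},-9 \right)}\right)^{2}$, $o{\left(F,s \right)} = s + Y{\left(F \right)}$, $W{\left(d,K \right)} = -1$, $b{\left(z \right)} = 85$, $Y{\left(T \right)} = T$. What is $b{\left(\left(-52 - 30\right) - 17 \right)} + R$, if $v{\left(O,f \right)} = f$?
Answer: $3001$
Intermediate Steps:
$o{\left(F,s \right)} = F + s$ ($o{\left(F,s \right)} = s + F = F + s$)
$R = 2916$ ($R = \left(57 + \left(6 - 9\right)\right)^{2} = \left(57 - 3\right)^{2} = 54^{2} = 2916$)
$b{\left(\left(-52 - 30\right) - 17 \right)} + R = 85 + 2916 = 3001$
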